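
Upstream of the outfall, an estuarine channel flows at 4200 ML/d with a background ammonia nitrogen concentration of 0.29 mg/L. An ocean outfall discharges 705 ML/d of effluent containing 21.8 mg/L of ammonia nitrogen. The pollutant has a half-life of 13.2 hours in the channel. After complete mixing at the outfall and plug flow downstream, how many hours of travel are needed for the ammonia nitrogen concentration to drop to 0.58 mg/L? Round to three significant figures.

Mass balance: C = (4200·0.2900 + 705.0·21.80) / 4905 = 16590/4905 = 3.382 mg/L.
Half-life 13.2 h → k = ln 2 / 13.2 = 0.05251 h⁻¹ = 1.260 d⁻¹.
3.382·exp(−k·t) = 0.58 → t = ln(3.382/0.58)/k = 120900 s = 33.58 h.

33.6 h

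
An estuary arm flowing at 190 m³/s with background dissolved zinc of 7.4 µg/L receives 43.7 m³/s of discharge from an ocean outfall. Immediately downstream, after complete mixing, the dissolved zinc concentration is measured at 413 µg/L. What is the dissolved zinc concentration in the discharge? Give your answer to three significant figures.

2180 µg/L

Mass balance: 190.0·7.400 + 43.70·Cₑ = 233.7·413.0
→ Cₑ = (233.7·413.0 − 190.0·7.400) / 43.70 = 2176 µg/L.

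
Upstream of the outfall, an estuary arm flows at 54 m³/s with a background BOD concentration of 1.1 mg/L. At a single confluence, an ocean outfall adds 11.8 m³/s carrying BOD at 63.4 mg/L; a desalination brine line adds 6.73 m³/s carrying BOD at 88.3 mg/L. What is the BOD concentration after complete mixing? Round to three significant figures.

19.3 mg/L

Conservation of mass: C = (54.00·1.100 + 11.80·63.40 + 6.730·88.30) / 72.53 = 1402/72.53 = 19.33 mg/L.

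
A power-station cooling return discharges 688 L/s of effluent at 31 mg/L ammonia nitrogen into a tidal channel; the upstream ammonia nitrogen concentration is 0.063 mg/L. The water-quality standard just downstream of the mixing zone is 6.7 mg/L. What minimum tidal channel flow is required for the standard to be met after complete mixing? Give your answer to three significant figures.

2520 L/s

Set C_mix = 6.7: (Q·0.06300 + 688.0·31.00) / (Q + 688.0) = 6.7
→ Q = 688.0·(31.00 − 6.7)/(6.7 − 0.06300) = 2519 L/s.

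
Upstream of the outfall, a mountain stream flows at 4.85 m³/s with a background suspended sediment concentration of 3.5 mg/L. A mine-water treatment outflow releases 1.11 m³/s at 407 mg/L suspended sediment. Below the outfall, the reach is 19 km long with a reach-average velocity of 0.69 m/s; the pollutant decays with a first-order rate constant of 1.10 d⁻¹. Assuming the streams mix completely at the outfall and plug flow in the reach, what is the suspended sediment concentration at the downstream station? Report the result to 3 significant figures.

55.4 mg/L

After mixing, C = (4.850·3.500 + 1.110·407.0) / 5.960 = 468.7/5.960 = 78.65 mg/L.
Travel time t = 19·1000 / 0.69 = 27540 s = 7.649 h.
Decay over the reach: 78.65·exp(−kt) = 78.65·0.7043 = 55.39 mg/L.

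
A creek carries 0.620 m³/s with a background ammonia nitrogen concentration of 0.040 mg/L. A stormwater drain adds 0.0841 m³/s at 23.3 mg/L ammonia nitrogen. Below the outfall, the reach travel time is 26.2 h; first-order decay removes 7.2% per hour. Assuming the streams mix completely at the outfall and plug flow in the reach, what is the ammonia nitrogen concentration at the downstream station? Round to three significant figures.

Mixed concentration C = ΣQC/ΣQ = (0.6200·0.04000 + 0.08410·23.30) / 0.7041 = 1.984/0.7041 = 2.818 mg/L.
7.2%/h lost → k = −ln(1 − 0.072) = 0.07472 h⁻¹.
After decay, C = 2.818 × e^(−kt) = 2.818 × 0.1412 = 0.3979 mg/L.

0.398 mg/L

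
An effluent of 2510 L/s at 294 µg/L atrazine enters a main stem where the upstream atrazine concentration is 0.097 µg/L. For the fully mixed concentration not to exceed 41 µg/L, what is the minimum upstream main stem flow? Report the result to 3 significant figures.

15500 L/s

Set C_mix = 41: (Q·0.09700 + 2510·294.0) / (Q + 2510) = 41
→ Q = 2510·(294.0 − 41)/(41 − 0.09700) = 15530 L/s.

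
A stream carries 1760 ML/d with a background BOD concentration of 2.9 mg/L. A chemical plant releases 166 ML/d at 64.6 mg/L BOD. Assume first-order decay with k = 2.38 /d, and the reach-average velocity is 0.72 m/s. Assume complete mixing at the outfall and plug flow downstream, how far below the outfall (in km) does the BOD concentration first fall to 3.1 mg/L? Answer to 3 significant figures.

25.5 km

Mass balance: C = (1760·2.900 + 166.0·64.60) / 1926 = 15830/1926 = 8.218 mg/L.
Set 8.218·exp(−k·t) = 3.1 → t = ln(8.218/3.1)/k = 35390 s = 9.831 h.
Distance = v·t = 0.72·35390 = 25480 m = 25.48 km.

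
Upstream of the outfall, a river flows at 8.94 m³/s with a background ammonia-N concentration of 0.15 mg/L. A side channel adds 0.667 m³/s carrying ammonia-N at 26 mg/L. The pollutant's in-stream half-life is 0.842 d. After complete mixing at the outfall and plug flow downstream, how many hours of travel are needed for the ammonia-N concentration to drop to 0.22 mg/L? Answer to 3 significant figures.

After mixing, C = (8.940·0.1500 + 0.6670·26.00) / 9.607 = 18.68/9.607 = 1.945 mg/L.
Half-life 0.842 d → k = ln 2 / 0.842 = 0.8232 d⁻¹.
1.945·exp(−k·t) = 0.22 → t = ln(1.945/0.22)/k = 228700 s = 63.53 h.

63.5 h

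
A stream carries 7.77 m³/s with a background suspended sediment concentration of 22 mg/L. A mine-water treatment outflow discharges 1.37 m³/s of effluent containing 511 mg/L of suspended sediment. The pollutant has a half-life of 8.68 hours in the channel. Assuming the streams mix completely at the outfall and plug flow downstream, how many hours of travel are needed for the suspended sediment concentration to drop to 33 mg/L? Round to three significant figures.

After mixing, C = (7.770·22.00 + 1.370·511.0) / 9.140 = 871.0/9.140 = 95.30 mg/L.
Half-life 8.68 h → k = ln 2 / 8.68 = 0.07986 h⁻¹ = 1.917 d⁻¹.
95.30·exp(−k·t) = 33 → t = ln(95.30/33)/k = 47810 s = 13.28 h.

13.3 h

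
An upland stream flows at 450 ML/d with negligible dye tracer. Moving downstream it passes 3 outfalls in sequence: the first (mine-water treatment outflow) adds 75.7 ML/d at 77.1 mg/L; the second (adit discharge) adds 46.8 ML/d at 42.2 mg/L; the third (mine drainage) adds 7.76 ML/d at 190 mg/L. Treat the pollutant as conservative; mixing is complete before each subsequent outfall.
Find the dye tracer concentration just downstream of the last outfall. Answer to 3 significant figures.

After outfall 1: Q = 450.0 + 75.70 = 525.7 ML/d; C = (450.0·0 + 75.70·77.10)/525.7 = 11.10 mg/L.
After outfall 2: Q = 525.7 + 46.80 = 572.5 ML/d; C = (525.7·11.10 + 46.80·42.20)/572.5 = 13.64 mg/L.
After outfall 3: Q = 572.5 + 7.760 = 580.3 ML/d; C = (572.5·13.64 + 7.760·190.0)/580.3 = 16.00 mg/L.

16.0 mg/L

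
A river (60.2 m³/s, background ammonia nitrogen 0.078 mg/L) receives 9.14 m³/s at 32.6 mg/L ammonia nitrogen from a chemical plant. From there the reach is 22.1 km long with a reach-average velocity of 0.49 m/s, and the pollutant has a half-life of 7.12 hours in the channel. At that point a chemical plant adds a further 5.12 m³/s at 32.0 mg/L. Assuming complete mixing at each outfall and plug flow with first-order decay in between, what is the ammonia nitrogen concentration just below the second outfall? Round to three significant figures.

After mixing, C = (60.20·0.07800 + 9.140·32.60) / 69.34 = 302.7/69.34 = 4.365 mg/L; combined flow 69.34 m³/s.
Travel time t = 22.1·1000 / 0.49 = 45100 s = 12.53 h.
Half-life 7.12 h → k = ln 2 / 7.12 = 0.09735 h⁻¹ = 2.336 d⁻¹.
Decay over the reach: 4.365·exp(−kt) = 4.365·0.2953 = 1.289 mg/L.
At the second outfall, C = (69.34·1.289 + 5.120·32.00) / (69.34 + 5.120) = 3.401 mg/L.

3.40 mg/L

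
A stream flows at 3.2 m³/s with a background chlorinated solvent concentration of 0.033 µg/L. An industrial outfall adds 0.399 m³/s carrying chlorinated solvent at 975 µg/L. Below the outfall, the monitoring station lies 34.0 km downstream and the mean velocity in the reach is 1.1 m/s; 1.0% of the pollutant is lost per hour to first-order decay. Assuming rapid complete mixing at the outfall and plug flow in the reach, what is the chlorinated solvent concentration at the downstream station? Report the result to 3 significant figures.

99.2 µg/L

Flow-weighted average: C = (3.200·0.03300 + 0.3990·975.0) / 3.599 = 389.1/3.599 = 108.1 µg/L.
Travel time t = 34.0·1000 / 1.1 = 30910 s = 8.586 h.
1.0%/h lost → k = −ln(1 − 0.01) = 0.01005 h⁻¹.
Applying C = C₀e^(−kt): 108.1 × 0.9173 = 99.18 µg/L.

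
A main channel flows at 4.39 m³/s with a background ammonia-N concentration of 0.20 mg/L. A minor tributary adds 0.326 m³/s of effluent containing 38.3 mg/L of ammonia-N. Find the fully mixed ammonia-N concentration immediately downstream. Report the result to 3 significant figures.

Mixed concentration C = ΣQC/ΣQ = (4.390·0.2000 + 0.3260·38.30) / 4.716 = 13.36/4.716 = 2.834 mg/L.

2.83 mg/L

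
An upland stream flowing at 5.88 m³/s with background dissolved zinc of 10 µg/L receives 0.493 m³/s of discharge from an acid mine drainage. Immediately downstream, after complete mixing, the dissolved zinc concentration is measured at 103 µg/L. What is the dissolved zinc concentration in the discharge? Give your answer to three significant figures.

Mass balance: 5.880·10.00 + 0.4930·Cₑ = 6.373·103.0
→ Cₑ = (6.373·103.0 − 5.880·10.00) / 0.4930 = 1212 µg/L.

1210 µg/L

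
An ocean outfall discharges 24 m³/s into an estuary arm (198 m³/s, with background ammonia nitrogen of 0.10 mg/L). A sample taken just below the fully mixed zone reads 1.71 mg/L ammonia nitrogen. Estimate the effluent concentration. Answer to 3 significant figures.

15.0 mg/L

Mass balance: 198.0·0.1000 + 24.00·Cₑ = 222.0·1.710
→ Cₑ = (222.0·1.710 − 198.0·0.1000) / 24.00 = 14.99 mg/L.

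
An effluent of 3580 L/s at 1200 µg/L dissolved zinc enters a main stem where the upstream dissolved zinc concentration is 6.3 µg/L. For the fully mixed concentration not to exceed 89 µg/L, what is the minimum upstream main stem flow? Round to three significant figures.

48100 L/s

Set C_mix = 89: (Q·6.300 + 3580·1200) / (Q + 3580) = 89
→ Q = 3580·(1200 − 89)/(89 − 6.300) = 48090 L/s.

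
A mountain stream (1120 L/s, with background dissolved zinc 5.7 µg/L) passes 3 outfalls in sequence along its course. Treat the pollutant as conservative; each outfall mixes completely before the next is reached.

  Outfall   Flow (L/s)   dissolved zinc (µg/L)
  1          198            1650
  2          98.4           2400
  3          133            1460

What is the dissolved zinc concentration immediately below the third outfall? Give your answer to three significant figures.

493 µg/L

Below outfall 1: Q → 1318 L/s, C = (1120·5.700 + 198.0·1650)/1318 = 252.7 µg/L.
Below outfall 2: Q → 1416 L/s, C = (1318·252.7 + 98.40·2400)/1416 = 401.9 µg/L.
Below outfall 3: Q → 1549 L/s, C = (1416·401.9 + 133.0·1460)/1549 = 492.7 µg/L.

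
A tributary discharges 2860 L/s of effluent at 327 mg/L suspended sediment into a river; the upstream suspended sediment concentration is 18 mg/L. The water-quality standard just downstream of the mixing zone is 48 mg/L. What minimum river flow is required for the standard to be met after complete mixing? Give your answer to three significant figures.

26600 L/s

Set C_mix = 48: (Q·18.00 + 2860·327.0) / (Q + 2860) = 48
→ Q = 2860·(327.0 − 48)/(48 − 18.00) = 26600 L/s.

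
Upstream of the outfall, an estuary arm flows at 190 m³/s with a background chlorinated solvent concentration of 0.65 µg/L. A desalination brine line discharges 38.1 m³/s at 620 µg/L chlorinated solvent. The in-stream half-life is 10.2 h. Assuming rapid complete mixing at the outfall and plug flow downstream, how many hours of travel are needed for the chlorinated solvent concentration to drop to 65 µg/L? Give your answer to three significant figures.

Conservation of mass: C = (190.0·0.6500 + 38.10·620.0) / 228.1 = 23750/228.1 = 104.1 µg/L.
Half-life 10.2 h → k = ln 2 / 10.2 = 0.06796 h⁻¹ = 1.631 d⁻¹.
104.1·exp(−k·t) = 65 → t = ln(104.1/65)/k = 24950 s = 6.931 h.

6.93 h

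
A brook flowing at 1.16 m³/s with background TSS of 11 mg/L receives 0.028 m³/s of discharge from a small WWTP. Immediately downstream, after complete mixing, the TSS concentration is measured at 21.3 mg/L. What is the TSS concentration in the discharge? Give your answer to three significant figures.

Mass balance: 1.160·11.00 + 0.02800·Cₑ = 1.188·21.30
→ Cₑ = (1.188·21.30 − 1.160·11.00) / 0.02800 = 448.0 mg/L.

448 mg/L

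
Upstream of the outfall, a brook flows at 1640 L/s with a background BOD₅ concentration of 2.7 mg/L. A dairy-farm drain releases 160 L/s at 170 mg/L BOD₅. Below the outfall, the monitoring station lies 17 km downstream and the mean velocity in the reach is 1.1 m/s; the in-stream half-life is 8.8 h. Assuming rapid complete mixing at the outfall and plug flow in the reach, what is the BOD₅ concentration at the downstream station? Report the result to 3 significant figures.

12.5 mg/L

Conservation of mass: C = (1640·2.700 + 160.0·170.0) / 1800 = 31630/1800 = 17.57 mg/L.
Travel time t = 17·1000 / 1.1 = 15450 s = 4.293 h.
Half-life 8.8 h → k = ln 2 / 8.8 = 0.07877 h⁻¹ = 1.890 d⁻¹.
Applying C = C₀e^(−kt): 17.57 × 0.7131 = 12.53 mg/L.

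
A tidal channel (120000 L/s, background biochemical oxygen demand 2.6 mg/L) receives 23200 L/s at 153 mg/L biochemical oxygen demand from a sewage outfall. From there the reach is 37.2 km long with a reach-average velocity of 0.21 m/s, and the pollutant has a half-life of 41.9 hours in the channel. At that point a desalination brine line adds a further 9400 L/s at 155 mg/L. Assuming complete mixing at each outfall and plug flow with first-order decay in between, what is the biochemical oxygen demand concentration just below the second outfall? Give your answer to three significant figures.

20.8 mg/L

After mixing, C = (120000·2.600 + 23200·153.0) / 143200 = 3862000/143200 = 26.97 mg/L; combined flow 143200 L/s.
Travel time t = 37.2·1000 / 0.21 = 177100 s = 49.21 h.
Half-life 41.9 h → k = ln 2 / 41.9 = 0.01654 h⁻¹ = 0.3970 d⁻¹.
First-order decay: C = 26.97·exp(−k·t) = 26.97·0.4431 = 11.95 mg/L.
Second outfall: C = (143200·11.95 + 9400·155.0)/152600 = 20.76 mg/L.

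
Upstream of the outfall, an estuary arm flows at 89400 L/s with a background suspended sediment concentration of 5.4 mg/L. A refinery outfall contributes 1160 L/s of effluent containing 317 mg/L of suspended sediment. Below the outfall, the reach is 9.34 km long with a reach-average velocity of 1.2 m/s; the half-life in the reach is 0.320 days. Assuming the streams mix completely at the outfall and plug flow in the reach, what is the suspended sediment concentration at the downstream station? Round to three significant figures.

Mass balance: C = (89400·5.400 + 1160·317.0) / 90560 = 850500/90560 = 9.391 mg/L.
Travel time t = 9.34·1000 / 1.2 = 7783 s = 2.162 h.
Half-life 0.320 d → k = ln 2 / 0.320 = 2.166 d⁻¹.
After decay, C = 9.391 × e^(−kt) = 9.391 × 0.8227 = 7.727 mg/L.

7.73 mg/L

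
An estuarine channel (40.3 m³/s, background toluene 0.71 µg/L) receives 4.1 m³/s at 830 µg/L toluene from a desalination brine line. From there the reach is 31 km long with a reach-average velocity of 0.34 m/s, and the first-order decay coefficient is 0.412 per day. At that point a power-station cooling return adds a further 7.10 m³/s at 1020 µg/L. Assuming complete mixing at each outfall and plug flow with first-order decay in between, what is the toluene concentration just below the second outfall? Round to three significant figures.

184 µg/L

Flow-weighted average: C = (40.30·0.7100 + 4.100·830.0) / 44.40 = 3432/44.40 = 77.29 µg/L; combined flow 44.40 m³/s.
Travel time t = 31·1000 / 0.34 = 91180 s = 25.33 h.
After decay, C = 77.29 × e^(−kt) = 77.29 × 0.6474 = 50.04 µg/L.
At the second outfall, C = (44.40·50.04 + 7.100·1020) / (44.40 + 7.100) = 183.8 µg/L.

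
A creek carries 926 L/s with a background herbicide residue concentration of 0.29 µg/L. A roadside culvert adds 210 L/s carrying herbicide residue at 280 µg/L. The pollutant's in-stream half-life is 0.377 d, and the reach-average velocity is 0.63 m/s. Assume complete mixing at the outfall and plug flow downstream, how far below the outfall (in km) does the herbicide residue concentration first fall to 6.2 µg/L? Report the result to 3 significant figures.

63.0 km

Mass balance: C = (926.0·0.2900 + 210.0·280.0) / 1136 = 59070/1136 = 52.00 µg/L.
Half-life 0.377 d → k = ln 2 / 0.377 = 1.839 d⁻¹.
Set 52.00·exp(−k·t) = 6.2 → t = ln(52.00/6.2)/k = 99940 s = 27.76 h.
Distance = v·t = 0.63·99940 = 62960 m = 62.96 km.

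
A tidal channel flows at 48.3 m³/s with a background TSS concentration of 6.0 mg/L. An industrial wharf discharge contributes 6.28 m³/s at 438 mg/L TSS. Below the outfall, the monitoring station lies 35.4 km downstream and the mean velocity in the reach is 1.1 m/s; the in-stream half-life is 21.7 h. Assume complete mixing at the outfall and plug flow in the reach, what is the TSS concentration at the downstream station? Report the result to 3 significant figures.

41.9 mg/L

After mixing, C = (48.30·6.000 + 6.280·438.0) / 54.58 = 3040/54.58 = 55.71 mg/L.
Travel time t = 35.4·1000 / 1.1 = 32180 s = 8.939 h.
Half-life 21.7 h → k = ln 2 / 21.7 = 0.03194 h⁻¹ = 0.7666 d⁻¹.
After decay, C = 55.71 × e^(−kt) = 55.71 × 0.7516 = 41.87 mg/L.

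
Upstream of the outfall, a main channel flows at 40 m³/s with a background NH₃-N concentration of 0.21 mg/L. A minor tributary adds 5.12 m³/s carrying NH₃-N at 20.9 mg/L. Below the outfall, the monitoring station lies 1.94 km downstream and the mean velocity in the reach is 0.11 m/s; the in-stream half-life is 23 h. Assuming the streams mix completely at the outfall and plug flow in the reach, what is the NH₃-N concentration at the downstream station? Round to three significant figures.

2.21 mg/L

Conservation of mass: C = (40.00·0.2100 + 5.120·20.90) / 45.12 = 115.4/45.12 = 2.558 mg/L.
Travel time t = 1.94·1000 / 0.11 = 17640 s = 4.899 h.
Half-life 23 h → k = ln 2 / 23 = 0.03014 h⁻¹ = 0.7233 d⁻¹.
Decay over the reach: 2.558·exp(−kt) = 2.558·0.8627 = 2.207 mg/L.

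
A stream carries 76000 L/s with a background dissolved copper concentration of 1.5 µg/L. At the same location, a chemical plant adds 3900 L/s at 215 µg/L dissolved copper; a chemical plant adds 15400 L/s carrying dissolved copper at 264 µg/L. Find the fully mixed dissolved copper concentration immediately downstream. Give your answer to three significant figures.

After mixing, C = (76000·1.500 + 3900·215.0 + 15400·264.0) / 95300 = 5018000/95300 = 52.66 µg/L.

52.7 µg/L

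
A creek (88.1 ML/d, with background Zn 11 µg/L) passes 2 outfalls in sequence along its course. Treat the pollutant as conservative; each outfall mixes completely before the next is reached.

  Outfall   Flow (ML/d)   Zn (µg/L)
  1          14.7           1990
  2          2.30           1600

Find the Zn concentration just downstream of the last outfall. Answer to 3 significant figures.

323 µg/L

Below outfall 1: Q → 102.8 ML/d, C = (88.10·11.00 + 14.70·1990)/102.8 = 294.0 µg/L.
Below outfall 2: Q → 105.1 ML/d, C = (102.8·294.0 + 2.300·1600)/105.1 = 322.6 µg/L.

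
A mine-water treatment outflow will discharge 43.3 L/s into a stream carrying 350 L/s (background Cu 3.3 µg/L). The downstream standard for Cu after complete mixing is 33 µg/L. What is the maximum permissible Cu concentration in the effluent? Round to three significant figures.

At the limit, (Qr·Cr + Qe·Cₑ)/(Qr + Qe) = 33:
Cₑ = (393.3·33 − 350.0·3.300) / 43.30 = 273.1 µg/L.

273 µg/L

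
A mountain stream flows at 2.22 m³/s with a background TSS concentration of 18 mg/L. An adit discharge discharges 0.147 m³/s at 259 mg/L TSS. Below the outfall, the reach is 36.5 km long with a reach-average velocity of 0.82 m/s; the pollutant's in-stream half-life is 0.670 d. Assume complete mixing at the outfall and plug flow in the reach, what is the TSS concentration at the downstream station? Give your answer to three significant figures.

Mass balance: C = (2.220·18.00 + 0.1470·259.0) / 2.367 = 78.03/2.367 = 32.97 mg/L.
Travel time t = 36.5·1000 / 0.82 = 44510 s = 12.36 h.
Half-life 0.670 d → k = ln 2 / 0.670 = 1.035 d⁻¹.
Decay over the reach: 32.97·exp(−kt) = 32.97·0.5868 = 19.35 mg/L.

19.3 mg/L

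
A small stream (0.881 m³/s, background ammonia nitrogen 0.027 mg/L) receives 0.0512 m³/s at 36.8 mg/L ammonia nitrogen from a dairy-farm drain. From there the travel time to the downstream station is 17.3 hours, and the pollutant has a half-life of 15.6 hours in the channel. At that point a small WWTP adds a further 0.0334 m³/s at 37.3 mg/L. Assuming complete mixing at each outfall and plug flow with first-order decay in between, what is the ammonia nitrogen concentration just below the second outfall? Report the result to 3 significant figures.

2.21 mg/L

Mass balance: C = (0.8810·0.02700 + 0.05120·36.80) / 0.9322 = 1.908/0.9322 = 2.047 mg/L; combined flow 0.9322 m³/s.
Half-life 15.6 h → k = ln 2 / 15.6 = 0.04443 h⁻¹ = 1.066 d⁻¹.
Applying C = C₀e^(−kt): 2.047 × 0.4636 = 0.9489 mg/L.
Second outfall: C = (0.9322·0.9489 + 0.03340·37.30)/0.9656 = 2.206 mg/L.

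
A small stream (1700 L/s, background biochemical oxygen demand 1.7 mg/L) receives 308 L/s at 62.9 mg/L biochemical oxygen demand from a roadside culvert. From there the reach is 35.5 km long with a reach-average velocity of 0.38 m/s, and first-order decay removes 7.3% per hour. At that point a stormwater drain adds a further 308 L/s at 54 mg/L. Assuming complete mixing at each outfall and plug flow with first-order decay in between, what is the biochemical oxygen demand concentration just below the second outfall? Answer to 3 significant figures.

8.53 mg/L

Mass balance: C = (1700·1.700 + 308.0·62.90) / 2008 = 22260/2008 = 11.09 mg/L; combined flow 2008 L/s.
Travel time t = 35.5·1000 / 0.38 = 93420 s = 25.95 h.
7.3%/h lost → k = −ln(1 − 0.073) = 0.07580 h⁻¹.
After decay, C = 11.09 × e^(−kt) = 11.09 × 0.1399 = 1.551 mg/L.
At the second outfall, C = (2008·1.551 + 308.0·54.00) / (2008 + 308.0) = 8.526 mg/L.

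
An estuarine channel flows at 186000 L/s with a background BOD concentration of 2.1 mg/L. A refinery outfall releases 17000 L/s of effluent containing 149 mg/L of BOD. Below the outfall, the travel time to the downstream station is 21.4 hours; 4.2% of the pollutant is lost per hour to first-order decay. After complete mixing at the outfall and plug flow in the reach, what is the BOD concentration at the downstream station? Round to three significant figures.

5.75 mg/L

After mixing, C = (186000·2.100 + 17000·149.0) / 203000 = 2924000/203000 = 14.40 mg/L.
4.2%/h lost → k = −ln(1 − 0.042) = 0.04291 h⁻¹.
Decay over the reach: 14.40·exp(−kt) = 14.40·0.3992 = 5.750 mg/L.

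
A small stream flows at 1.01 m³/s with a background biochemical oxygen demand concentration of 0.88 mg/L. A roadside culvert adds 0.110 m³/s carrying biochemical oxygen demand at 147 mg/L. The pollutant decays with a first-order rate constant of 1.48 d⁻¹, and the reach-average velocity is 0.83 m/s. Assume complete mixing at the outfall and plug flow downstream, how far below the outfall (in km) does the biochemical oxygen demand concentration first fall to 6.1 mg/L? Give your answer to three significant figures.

Mixed concentration C = ΣQC/ΣQ = (1.010·0.8800 + 0.1100·147.0) / 1.120 = 17.06/1.120 = 15.23 mg/L.
Set 15.23·exp(−k·t) = 6.1 → t = ln(15.23/6.1)/k = 53420 s = 14.84 h.
Distance = v·t = 0.83·53420 = 44340 m = 44.34 km.

44.3 km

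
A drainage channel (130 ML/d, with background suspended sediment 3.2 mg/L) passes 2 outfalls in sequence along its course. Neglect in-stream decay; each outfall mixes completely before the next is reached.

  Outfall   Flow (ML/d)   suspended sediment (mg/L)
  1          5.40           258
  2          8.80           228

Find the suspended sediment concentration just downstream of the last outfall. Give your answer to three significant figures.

Outfall 1: combined Q = 135.4 ML/d; C = (130.0·3.200 + 5.400·258.0)/135.4 = 13.36 mg/L.
Outfall 2: combined Q = 144.2 ML/d; C = (135.4·13.36 + 8.800·228.0)/144.2 = 26.46 mg/L.

26.5 mg/L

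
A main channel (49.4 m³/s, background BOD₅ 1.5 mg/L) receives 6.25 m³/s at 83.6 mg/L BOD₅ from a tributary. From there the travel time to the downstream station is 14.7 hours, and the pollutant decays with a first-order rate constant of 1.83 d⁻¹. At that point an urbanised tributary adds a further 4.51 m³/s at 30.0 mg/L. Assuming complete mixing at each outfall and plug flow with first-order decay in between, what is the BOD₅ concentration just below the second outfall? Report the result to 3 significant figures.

5.48 mg/L

Conservation of mass: C = (49.40·1.500 + 6.250·83.60) / 55.65 = 596.6/55.65 = 10.72 mg/L; combined flow 55.65 m³/s.
First-order decay: C = 10.72·exp(−k·t) = 10.72·0.3260 = 3.495 mg/L.
At the second outfall, C = (55.65·3.495 + 4.510·30.00) / (55.65 + 4.510) = 5.482 mg/L.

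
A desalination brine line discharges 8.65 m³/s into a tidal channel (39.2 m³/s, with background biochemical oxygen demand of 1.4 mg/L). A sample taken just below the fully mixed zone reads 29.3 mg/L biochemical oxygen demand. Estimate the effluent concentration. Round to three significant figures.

156 mg/L

Mass balance: 39.20·1.400 + 8.650·Cₑ = 47.85·29.30
→ Cₑ = (47.85·29.30 − 39.20·1.400) / 8.650 = 155.7 mg/L.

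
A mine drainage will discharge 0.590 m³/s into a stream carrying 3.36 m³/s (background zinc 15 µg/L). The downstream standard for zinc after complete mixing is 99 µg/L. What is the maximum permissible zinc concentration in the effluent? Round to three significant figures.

At the limit, (Qr·Cr + Qe·Cₑ)/(Qr + Qe) = 99:
Cₑ = (3.950·99 − 3.360·15.00) / 0.5900 = 577.4 µg/L.

577 µg/L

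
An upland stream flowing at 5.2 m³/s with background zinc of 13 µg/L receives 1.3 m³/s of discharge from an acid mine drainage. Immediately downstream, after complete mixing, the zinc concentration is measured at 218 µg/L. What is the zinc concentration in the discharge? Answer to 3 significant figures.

Mass balance: 5.200·13.00 + 1.300·Cₑ = 6.500·218.0
→ Cₑ = (6.500·218.0 − 5.200·13.00) / 1.300 = 1038 µg/L.

1040 µg/L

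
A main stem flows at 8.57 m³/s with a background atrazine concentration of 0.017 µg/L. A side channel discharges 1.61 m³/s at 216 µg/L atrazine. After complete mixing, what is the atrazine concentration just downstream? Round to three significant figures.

34.2 µg/L

Mixed concentration C = ΣQC/ΣQ = (8.570·0.01700 + 1.610·216.0) / 10.18 = 347.9/10.18 = 34.18 µg/L.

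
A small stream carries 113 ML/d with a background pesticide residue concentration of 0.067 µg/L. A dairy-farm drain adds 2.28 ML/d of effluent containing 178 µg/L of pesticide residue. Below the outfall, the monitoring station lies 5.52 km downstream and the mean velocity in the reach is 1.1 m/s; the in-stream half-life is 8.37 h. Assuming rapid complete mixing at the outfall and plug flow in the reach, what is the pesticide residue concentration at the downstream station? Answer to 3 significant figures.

3.20 µg/L

Flow-weighted average: C = (113.0·0.06700 + 2.280·178.0) / 115.3 = 413.4/115.3 = 3.586 µg/L.
Travel time t = 5.52·1000 / 1.1 = 5018 s = 1.394 h.
Half-life 8.37 h → k = ln 2 / 8.37 = 0.08281 h⁻¹ = 1.988 d⁻¹.
After decay, C = 3.586 × e^(−kt) = 3.586 × 0.8910 = 3.195 µg/L.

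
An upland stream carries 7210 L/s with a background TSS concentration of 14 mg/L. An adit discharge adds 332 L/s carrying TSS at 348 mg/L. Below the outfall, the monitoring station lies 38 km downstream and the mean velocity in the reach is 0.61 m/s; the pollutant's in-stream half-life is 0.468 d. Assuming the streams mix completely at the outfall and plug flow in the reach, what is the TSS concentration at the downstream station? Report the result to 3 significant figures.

9.87 mg/L

Conservation of mass: C = (7210·14.00 + 332.0·348.0) / 7542 = 216500/7542 = 28.70 mg/L.
Travel time t = 38·1000 / 0.61 = 62300 s = 17.30 h.
Half-life 0.468 d → k = ln 2 / 0.468 = 1.481 d⁻¹.
Applying C = C₀e^(−kt): 28.70 × 0.3437 = 9.866 mg/L.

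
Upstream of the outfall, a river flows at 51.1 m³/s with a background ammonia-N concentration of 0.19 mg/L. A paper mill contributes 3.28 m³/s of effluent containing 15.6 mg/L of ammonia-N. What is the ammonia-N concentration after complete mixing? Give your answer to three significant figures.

Mass balance: C = (51.10·0.1900 + 3.280·15.60) / 54.38 = 60.88/54.38 = 1.119 mg/L.

1.12 mg/L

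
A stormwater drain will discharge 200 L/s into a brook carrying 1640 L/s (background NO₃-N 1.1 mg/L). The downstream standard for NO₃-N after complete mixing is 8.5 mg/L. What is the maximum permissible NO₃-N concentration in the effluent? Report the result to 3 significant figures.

At the limit, (Qr·Cr + Qe·Cₑ)/(Qr + Qe) = 8.5:
Cₑ = (1840·8.5 − 1640·1.100) / 200.0 = 69.18 mg/L.

69.2 mg/L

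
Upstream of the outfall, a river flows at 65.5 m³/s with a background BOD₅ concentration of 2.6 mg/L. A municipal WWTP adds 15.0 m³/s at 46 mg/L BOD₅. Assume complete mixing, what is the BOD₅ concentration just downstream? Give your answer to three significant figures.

10.7 mg/L

Mixed concentration C = ΣQC/ΣQ = (65.50·2.600 + 15.00·46.00) / 80.50 = 860.3/80.50 = 10.69 mg/L.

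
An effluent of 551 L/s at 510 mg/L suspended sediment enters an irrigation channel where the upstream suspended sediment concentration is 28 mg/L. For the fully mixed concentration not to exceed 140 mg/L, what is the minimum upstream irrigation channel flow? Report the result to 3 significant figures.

Set C_mix = 140: (Q·28.00 + 551.0·510.0) / (Q + 551.0) = 140
→ Q = 551.0·(510.0 − 140)/(140 − 28.00) = 1820 L/s.

1820 L/s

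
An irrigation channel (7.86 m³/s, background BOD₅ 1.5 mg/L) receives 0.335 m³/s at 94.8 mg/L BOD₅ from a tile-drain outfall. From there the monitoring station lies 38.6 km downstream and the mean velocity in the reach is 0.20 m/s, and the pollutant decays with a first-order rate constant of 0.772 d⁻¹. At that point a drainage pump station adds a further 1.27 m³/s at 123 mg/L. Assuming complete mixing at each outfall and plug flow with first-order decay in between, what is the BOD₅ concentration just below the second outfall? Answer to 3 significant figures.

Conservation of mass: C = (7.860·1.500 + 0.3350·94.80) / 8.195 = 43.55/8.195 = 5.314 mg/L; combined flow 8.195 m³/s.
Travel time t = 38.6·1000 / 0.20 = 193000 s = 53.61 h.
After decay, C = 5.314 × e^(−kt) = 5.314 × 0.1783 = 0.9473 mg/L.
At the second outfall, C = (8.195·0.9473 + 1.270·123.0) / (8.195 + 1.270) = 17.32 mg/L.

17.3 mg/L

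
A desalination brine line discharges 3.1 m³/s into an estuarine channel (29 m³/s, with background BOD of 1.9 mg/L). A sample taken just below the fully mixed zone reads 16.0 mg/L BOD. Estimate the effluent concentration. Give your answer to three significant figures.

148 mg/L

Mass balance: 29.00·1.900 + 3.100·Cₑ = 32.10·16.00
→ Cₑ = (32.10·16.00 − 29.00·1.900) / 3.100 = 147.9 mg/L.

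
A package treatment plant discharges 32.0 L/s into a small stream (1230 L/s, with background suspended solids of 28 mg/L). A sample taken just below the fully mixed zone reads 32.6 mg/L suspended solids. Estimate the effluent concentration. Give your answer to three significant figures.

Mass balance: 1230·28.00 + 32.00·Cₑ = 1262·32.60
→ Cₑ = (1262·32.60 − 1230·28.00) / 32.00 = 209.4 mg/L.

209 mg/L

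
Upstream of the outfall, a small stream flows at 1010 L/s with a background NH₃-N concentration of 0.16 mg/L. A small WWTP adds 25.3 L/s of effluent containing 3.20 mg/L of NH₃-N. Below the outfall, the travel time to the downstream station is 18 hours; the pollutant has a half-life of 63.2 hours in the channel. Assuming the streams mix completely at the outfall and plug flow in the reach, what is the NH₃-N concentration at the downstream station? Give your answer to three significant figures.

Mass balance: C = (1010·0.1600 + 25.30·3.200) / 1035 = 242.6/1035 = 0.2343 mg/L.
Half-life 63.2 h → k = ln 2 / 63.2 = 0.01097 h⁻¹ = 0.2632 d⁻¹.
After decay, C = 0.2343 × e^(−kt) = 0.2343 × 0.8208 = 0.1923 mg/L.

0.192 mg/L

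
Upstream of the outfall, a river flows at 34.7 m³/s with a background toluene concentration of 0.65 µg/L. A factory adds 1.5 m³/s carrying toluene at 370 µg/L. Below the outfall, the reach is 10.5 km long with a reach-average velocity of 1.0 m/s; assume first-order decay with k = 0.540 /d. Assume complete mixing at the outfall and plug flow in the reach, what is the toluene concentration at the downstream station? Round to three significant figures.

14.9 µg/L

Flow-weighted average: C = (34.70·0.6500 + 1.500·370.0) / 36.20 = 577.6/36.20 = 15.95 µg/L.
Travel time t = 10.5·1000 / 1.0 = 10500 s = 2.917 h.
After decay, C = 15.95 × e^(−kt) = 15.95 × 0.9365 = 14.94 µg/L.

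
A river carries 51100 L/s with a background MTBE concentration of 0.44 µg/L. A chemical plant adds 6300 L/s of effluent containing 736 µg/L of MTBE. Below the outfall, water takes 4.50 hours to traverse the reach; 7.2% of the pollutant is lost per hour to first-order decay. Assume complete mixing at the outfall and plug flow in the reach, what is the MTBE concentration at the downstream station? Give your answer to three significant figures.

Flow-weighted average: C = (51100·0.4400 + 6300·736.0) / 57400 = 4659000/57400 = 81.17 µg/L.
7.2%/h lost → k = −ln(1 − 0.072) = 0.07472 h⁻¹.
First-order decay: C = 81.17·exp(−k·t) = 81.17·0.7144 = 57.99 µg/L.

58.0 µg/L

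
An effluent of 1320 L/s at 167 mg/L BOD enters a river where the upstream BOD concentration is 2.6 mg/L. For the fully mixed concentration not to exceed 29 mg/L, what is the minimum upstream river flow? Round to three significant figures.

6900 L/s

Set C_mix = 29: (Q·2.600 + 1320·167.0) / (Q + 1320) = 29
→ Q = 1320·(167.0 − 29)/(29 − 2.600) = 6900 L/s.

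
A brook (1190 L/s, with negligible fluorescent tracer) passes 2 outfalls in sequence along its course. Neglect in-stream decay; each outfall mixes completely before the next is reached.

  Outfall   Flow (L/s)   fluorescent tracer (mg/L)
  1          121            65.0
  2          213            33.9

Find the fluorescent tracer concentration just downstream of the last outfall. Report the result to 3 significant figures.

Outfall 1: combined Q = 1311 L/s; C = (1190·0 + 121.0·65.00)/1311 = 5.999 mg/L.
Outfall 2: combined Q = 1524 L/s; C = (1311·5.999 + 213.0·33.90)/1524 = 9.899 mg/L.

9.90 mg/L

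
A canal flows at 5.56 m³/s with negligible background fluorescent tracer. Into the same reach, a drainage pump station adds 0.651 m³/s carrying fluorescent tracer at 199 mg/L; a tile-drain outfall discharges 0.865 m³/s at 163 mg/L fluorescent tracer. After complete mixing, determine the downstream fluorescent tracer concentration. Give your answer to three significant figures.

38.2 mg/L

Flow-weighted average: C = (5.560·0 + 0.6510·199.0 + 0.8650·163.0) / 7.076 = 270.5/7.076 = 38.23 mg/L.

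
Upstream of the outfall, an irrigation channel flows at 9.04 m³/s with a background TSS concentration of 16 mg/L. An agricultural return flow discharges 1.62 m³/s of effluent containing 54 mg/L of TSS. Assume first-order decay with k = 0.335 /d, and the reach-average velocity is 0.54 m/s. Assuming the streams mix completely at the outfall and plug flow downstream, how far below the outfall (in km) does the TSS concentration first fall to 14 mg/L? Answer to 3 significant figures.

61.5 km

Flow-weighted average: C = (9.040·16.00 + 1.620·54.00) / 10.66 = 232.1/10.66 = 21.77 mg/L.
Set 21.77·exp(−k·t) = 14 → t = ln(21.77/14)/k = 113900 s = 31.64 h.
Distance = v·t = 0.54·113900 = 61520 m = 61.52 km.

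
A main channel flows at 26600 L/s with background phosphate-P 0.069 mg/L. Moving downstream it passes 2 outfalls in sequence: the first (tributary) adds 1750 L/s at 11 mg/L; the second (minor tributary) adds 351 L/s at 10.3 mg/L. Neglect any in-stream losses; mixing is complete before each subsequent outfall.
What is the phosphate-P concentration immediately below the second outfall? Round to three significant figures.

Outfall 1: combined Q = 28350 L/s; C = (26600·0.06900 + 1750·11.00)/28350 = 0.7438 mg/L.
Outfall 2: combined Q = 28700 L/s; C = (28350·0.7438 + 351.0·10.30)/28700 = 0.8606 mg/L.

0.861 mg/L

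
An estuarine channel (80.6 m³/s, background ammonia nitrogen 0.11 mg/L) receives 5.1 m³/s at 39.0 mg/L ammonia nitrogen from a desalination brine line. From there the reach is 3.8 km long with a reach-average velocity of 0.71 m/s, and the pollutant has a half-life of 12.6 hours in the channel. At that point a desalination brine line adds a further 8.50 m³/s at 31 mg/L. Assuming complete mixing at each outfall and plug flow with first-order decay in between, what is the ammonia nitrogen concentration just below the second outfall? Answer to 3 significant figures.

Flow-weighted average: C = (80.60·0.1100 + 5.100·39.00) / 85.70 = 207.8/85.70 = 2.424 mg/L; combined flow 85.70 m³/s.
Travel time t = 3.8·1000 / 0.71 = 5352 s = 1.487 h.
Half-life 12.6 h → k = ln 2 / 12.6 = 0.05501 h⁻¹ = 1.320 d⁻¹.
Decay over the reach: 2.424·exp(−kt) = 2.424·0.9215 = 2.234 mg/L.
At the second outfall, C = (85.70·2.234 + 8.500·31.00) / (85.70 + 8.500) = 4.830 mg/L.

4.83 mg/L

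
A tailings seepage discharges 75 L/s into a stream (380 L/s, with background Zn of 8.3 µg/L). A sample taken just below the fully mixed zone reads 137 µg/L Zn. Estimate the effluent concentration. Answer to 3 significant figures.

789 µg/L

Mass balance: 380.0·8.300 + 75.00·Cₑ = 455.0·137.0
→ Cₑ = (455.0·137.0 − 380.0·8.300) / 75.00 = 789.1 µg/L.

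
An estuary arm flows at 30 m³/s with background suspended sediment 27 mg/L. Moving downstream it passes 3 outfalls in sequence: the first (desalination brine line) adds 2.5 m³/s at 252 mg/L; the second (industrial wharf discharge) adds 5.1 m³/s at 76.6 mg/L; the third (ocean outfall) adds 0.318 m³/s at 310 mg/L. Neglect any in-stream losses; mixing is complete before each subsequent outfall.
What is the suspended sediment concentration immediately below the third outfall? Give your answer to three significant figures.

Below outfall 1: Q → 32.50 m³/s, C = (30.00·27.00 + 2.500·252.0)/32.50 = 44.31 mg/L.
Below outfall 2: Q → 37.60 m³/s, C = (32.50·44.31 + 5.100·76.60)/37.60 = 48.69 mg/L.
Below outfall 3: Q → 37.92 m³/s, C = (37.60·48.69 + 0.3180·310.0)/37.92 = 50.88 mg/L.

50.9 mg/L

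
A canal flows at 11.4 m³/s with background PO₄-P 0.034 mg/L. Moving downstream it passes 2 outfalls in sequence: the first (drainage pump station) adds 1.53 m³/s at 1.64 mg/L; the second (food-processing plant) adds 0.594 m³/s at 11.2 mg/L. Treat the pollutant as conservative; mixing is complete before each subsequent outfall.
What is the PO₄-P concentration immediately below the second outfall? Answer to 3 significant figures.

Below outfall 1: Q → 12.93 m³/s, C = (11.40·0.03400 + 1.530·1.640)/12.93 = 0.2240 mg/L.
Below outfall 2: Q → 13.52 m³/s, C = (12.93·0.2240 + 0.5940·11.20)/13.52 = 0.7061 mg/L.

0.706 mg/L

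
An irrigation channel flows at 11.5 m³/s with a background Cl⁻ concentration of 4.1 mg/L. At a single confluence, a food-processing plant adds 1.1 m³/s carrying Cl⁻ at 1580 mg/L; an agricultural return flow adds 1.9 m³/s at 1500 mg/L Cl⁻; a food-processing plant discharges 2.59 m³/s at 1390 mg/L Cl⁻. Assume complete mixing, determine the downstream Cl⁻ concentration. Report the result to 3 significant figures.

Mixed concentration C = ΣQC/ΣQ = (11.50·4.100 + 1.100·1580 + 1.900·1500 + 2.590·1390) / 17.09 = 8235/17.09 = 481.9 mg/L.

482 mg/L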